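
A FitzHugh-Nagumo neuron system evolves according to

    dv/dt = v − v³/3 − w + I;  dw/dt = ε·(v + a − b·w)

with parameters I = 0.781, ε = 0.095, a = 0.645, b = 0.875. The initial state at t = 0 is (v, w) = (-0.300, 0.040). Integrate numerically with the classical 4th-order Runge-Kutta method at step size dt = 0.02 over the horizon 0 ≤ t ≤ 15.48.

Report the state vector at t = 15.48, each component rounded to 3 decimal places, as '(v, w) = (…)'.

(v, w) = (0.710, 1.593)

t=0.000: state=(-0.300, 0.040)
step 1 (dt=0.02): k1=(0.450, 0.029), k2=(0.454, 0.030), k3=(0.454, 0.030), k4=(0.458, 0.030); state += dt/6·(k1+2k2+2k3+k4)
t=0.020: state=(-0.291, 0.041)
t=0.040: state=(-0.282, 0.041)
t=0.060: state=(-0.272, 0.042)
continuing one RK4 step at a time; state shown every 25 steps (Δt=0.5):
t=0.500: state=(-0.017, 0.061)
t=1.000: state=(0.426, 0.097)
t=1.500: state=(1.041, 0.157)
t=2.000: state=(1.587, 0.243)
t=2.500: state=(1.828, 0.343)
t=3.000: state=(1.877, 0.446)
t=3.500: state=(1.862, 0.545)
t=4.000: state=(1.830, 0.639)
t=4.500: state=(1.793, 0.727)
t=5.000: state=(1.755, 0.810)
t=5.500: state=(1.717, 0.888)
t=6.000: state=(1.678, 0.961)
t=6.500: state=(1.640, 1.029)
t=7.000: state=(1.601, 1.092)
t=7.500: state=(1.562, 1.151)
t=8.000: state=(1.522, 1.206)
t=8.500: state=(1.483, 1.257)
t=9.000: state=(1.443, 1.304)
t=9.500: state=(1.402, 1.347)
t=10.000: state=(1.360, 1.386)
t=10.500: state=(1.318, 1.422)
t=11.000: state=(1.274, 1.455)
t=11.500: state=(1.229, 1.484)
t=12.000: state=(1.181, 1.509)
t=12.500: state=(1.132, 1.532)
t=13.000: state=(1.079, 1.551)
t=13.500: state=(1.022, 1.567)
t=14.000: state=(0.959, 1.579)
t=14.500: state=(0.888, 1.588)
t=15.000: state=(0.805, 1.592)
t=15.480: state=(0.710, 1.593)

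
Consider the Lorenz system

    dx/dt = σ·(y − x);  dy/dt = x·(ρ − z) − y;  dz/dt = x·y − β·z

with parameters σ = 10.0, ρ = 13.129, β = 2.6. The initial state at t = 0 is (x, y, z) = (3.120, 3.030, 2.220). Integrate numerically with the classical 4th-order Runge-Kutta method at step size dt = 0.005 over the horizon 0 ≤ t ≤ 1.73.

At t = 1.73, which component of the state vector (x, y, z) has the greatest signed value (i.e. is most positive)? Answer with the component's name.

t=0.000: state=(3.120, 3.030, 2.220)
step 1 (dt=0.005): k1=(-0.900, 31.006, 3.682), k2=(-0.102, 30.875, 3.893), k3=(-0.126, 30.896, 3.896), k4=(0.651, 30.784, 4.111); state += dt/6·(k1+2k2+2k3+k4)
t=0.005: state=(3.119, 3.184, 2.239)
t=0.010: state=(3.126, 3.338, 2.261)
t=0.015: state=(3.140, 3.491, 2.285)
continuing one RK4 step at a time; state shown every 20 steps (Δt=0.1):
t=0.100: state=(4.219, 6.248, 3.185)
t=0.200: state=(6.893, 10.035, 6.526)
t=0.300: state=(9.713, 11.569, 13.465)
t=0.400: state=(9.478, 7.078, 18.836)
t=0.500: state=(6.013, 2.277, 17.584)
t=0.600: state=(3.003, 0.863, 14.093)
t=0.700: state=(1.628, 0.884, 11.023)
t=0.800: state=(1.279, 1.241, 8.628)
t=0.900: state=(1.453, 1.819, 6.832)
t=1.000: state=(2.012, 2.781, 5.615)
t=1.100: state=(3.045, 4.378, 5.124)
t=1.200: state=(4.735, 6.790, 5.878)
t=1.300: state=(7.038, 9.423, 8.852)
t=1.400: state=(8.888, 9.804, 13.947)
t=1.500: state=(8.369, 6.487, 17.222)
t=1.600: state=(5.868, 3.215, 16.233)
t=1.700: state=(3.681, 2.076, 13.544)
t=1.730: state=(3.254, 2.014, 12.731)
compare at T: x=3.254, y=2.014, z=12.731

largest component: z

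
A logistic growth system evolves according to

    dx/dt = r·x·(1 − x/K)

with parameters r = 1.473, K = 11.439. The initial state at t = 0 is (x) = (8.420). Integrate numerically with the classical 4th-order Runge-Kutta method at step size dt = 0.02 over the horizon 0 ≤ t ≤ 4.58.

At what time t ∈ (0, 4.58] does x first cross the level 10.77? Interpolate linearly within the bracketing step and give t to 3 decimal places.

t = 1.190

t=0.000: state=(8.420)
step 1 (dt=0.02): k1=(3.273), k2=(3.250), k3=(3.251), k4=(3.228); state += dt/6·(k1+2k2+2k3+k4)
t=0.020: state=(8.485)
t=0.040: state=(8.549)
t=0.060: state=(8.612)
continuing one RK4 step at a time; state shown every 10 steps (Δt=0.2):
t=0.200: state=(9.028)
t=0.400: state=(9.541)
t=0.600: state=(9.963)
t=0.800: state=(10.302)
t=1.000: state=(10.570)
t=1.180: state=(10.761)
next step: t=1.200: state=(10.779) — x has crossed 10.77
linear interpolation between t=1.180 (10.76055) and t=1.200 (10.77911) → t≈1.190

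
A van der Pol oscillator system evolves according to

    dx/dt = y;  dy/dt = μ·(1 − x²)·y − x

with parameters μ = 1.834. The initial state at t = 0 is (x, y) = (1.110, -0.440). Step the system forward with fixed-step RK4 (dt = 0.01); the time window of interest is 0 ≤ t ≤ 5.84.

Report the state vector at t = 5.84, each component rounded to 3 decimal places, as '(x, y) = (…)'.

(x, y) = (1.973, -0.280)

t=0.000: state=(1.110, -0.440)
step 1 (dt=0.01): k1=(-0.440, -0.923), k2=(-0.445, -0.923), k3=(-0.445, -0.923), k4=(-0.449, -0.922); state += dt/6·(k1+2k2+2k3+k4)
t=0.010: state=(1.106, -0.449)
t=0.020: state=(1.101, -0.458)
t=0.030: state=(1.096, -0.468)
continuing one RK4 step at a time; state shown every 20 steps (Δt=0.2):
t=0.200: state=(1.003, -0.629)
t=0.400: state=(0.856, -0.852)
t=0.600: state=(0.657, -1.159)
t=0.800: state=(0.382, -1.630)
t=1.000: state=(-0.012, -2.358)
t=1.200: state=(-0.572, -3.215)
t=1.400: state=(-1.241, -3.206)
t=1.600: state=(-1.748, -1.734)
t=1.800: state=(-1.953, -0.450)
t=2.000: state=(-1.980, 0.088)
t=2.200: state=(-1.940, 0.275)
t=2.400: state=(-1.877, 0.350)
t=2.600: state=(-1.803, 0.392)
t=2.800: state=(-1.721, 0.428)
t=3.000: state=(-1.631, 0.467)
t=3.200: state=(-1.533, 0.513)
t=3.400: state=(-1.425, 0.573)
t=3.600: state=(-1.303, 0.653)
t=3.800: state=(-1.161, 0.765)
t=4.000: state=(-0.993, 0.931)
t=4.200: state=(-0.783, 1.190)
t=4.400: state=(-0.506, 1.613)
t=4.600: state=(-0.119, 2.309)
t=4.800: state=(0.436, 3.247)
t=5.000: state=(1.138, 3.528)
t=5.200: state=(1.722, 2.089)
t=5.400: state=(1.975, 0.590)
t=5.600: state=(2.018, -0.047)
t=5.800: state=(1.984, -0.259)
t=5.840: state=(1.973, -0.280)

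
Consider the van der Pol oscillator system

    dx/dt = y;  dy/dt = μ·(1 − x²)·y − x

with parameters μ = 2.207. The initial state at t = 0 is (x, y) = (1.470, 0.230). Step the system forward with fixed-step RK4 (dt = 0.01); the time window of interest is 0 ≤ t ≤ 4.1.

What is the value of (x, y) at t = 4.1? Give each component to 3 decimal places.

t=0.000: state=(1.470, 0.230)
step 1 (dt=0.01): k1=(0.230, -2.059), k2=(0.220, -2.036), k3=(0.220, -2.036), k4=(0.210, -2.012); state += dt/6·(k1+2k2+2k3+k4)
t=0.010: state=(1.472, 0.210)
t=0.020: state=(1.474, 0.190)
t=0.030: state=(1.476, 0.170)
continuing one RK4 step at a time; state shown every 20 steps (Δt=0.2):
t=0.200: state=(1.481, -0.094)
t=0.400: state=(1.441, -0.288)
t=0.600: state=(1.370, -0.416)
t=0.800: state=(1.276, -0.525)
t=1.000: state=(1.159, -0.645)
t=1.200: state=(1.015, -0.804)
t=1.400: state=(0.832, -1.048)
t=1.600: state=(0.585, -1.459)
t=1.800: state=(0.227, -2.195)
t=2.000: state=(-0.324, -3.371)
t=2.200: state=(-1.091, -3.995)
t=2.400: state=(-1.742, -2.207)
t=2.600: state=(-1.988, -0.482)
t=2.800: state=(-2.014, 0.095)
t=3.000: state=(-1.977, 0.248)
t=3.200: state=(-1.922, 0.297)
t=3.400: state=(-1.860, 0.322)
t=3.600: state=(-1.793, 0.344)
t=3.800: state=(-1.722, 0.368)
t=4.000: state=(-1.645, 0.396)
t=4.100: state=(-1.605, 0.412)

(x, y) = (-1.605, 0.412)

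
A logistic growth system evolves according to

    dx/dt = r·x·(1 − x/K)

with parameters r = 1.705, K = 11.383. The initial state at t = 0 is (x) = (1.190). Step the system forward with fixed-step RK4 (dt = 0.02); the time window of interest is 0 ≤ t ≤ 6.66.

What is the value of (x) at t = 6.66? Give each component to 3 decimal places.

(x) = (11.382)

t=0.000: state=(1.190)
step 1 (dt=0.02): k1=(1.817), k2=(1.841), k3=(1.842), k4=(1.866); state += dt/6·(k1+2k2+2k3+k4)
t=0.020: state=(1.227)
t=0.040: state=(1.265)
t=0.060: state=(1.304)
continuing one RK4 step at a time; state shown every 25 steps (Δt=0.5):
t=0.500: state=(2.447)
t=1.000: state=(4.452)
t=1.500: state=(6.842)
t=2.000: state=(8.872)
t=2.500: state=(10.157)
t=3.000: state=(10.826)
t=3.500: state=(11.139)
t=4.000: state=(11.278)
t=4.500: state=(11.338)
t=5.000: state=(11.364)
t=5.500: state=(11.375)
t=6.000: state=(11.379)
t=6.500: state=(11.382)
t=6.660: state=(11.382)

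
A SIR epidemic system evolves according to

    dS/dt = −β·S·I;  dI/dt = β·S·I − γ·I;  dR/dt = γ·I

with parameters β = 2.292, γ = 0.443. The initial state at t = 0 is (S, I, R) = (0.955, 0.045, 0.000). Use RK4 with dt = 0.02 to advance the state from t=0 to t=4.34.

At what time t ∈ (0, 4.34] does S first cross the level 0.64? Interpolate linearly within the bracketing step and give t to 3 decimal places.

t = 1.253

t=0.000: state=(0.955, 0.045, 0.000)
step 1 (dt=0.02): k1=(-0.098, 0.079, 0.020), k2=(-0.100, 0.080, 0.020), k3=(-0.100, 0.080, 0.020), k4=(-0.102, 0.081, 0.021); state += dt/6·(k1+2k2+2k3+k4)
t=0.020: state=(0.953, 0.047, 0.000)
t=0.040: state=(0.951, 0.048, 0.001)
t=0.060: state=(0.949, 0.050, 0.001)
continuing one RK4 step at a time; state shown every 10 steps (Δt=0.2):
t=0.200: state=(0.932, 0.063, 0.005)
t=0.400: state=(0.900, 0.088, 0.011)
t=0.600: state=(0.858, 0.121, 0.021)
t=0.800: state=(0.804, 0.162, 0.033)
t=1.000: state=(0.739, 0.212, 0.050)
t=1.200: state=(0.662, 0.267, 0.071)
t=1.240: state=(0.645, 0.279, 0.076)
next step: t=1.260: state=(0.637, 0.285, 0.078) — S has crossed 0.64
linear interpolation between t=1.240 (0.64546) and t=1.260 (0.63718) → t≈1.253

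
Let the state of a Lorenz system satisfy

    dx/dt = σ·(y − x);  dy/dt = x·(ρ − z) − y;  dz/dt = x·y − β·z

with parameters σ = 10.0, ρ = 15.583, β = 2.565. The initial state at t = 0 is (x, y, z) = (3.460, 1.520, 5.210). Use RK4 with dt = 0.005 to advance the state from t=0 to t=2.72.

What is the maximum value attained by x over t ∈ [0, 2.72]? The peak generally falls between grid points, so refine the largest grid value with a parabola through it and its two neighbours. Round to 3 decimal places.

t=0.000: state=(3.460, 1.520, 5.210)
step 1 (dt=0.005): k1=(-19.400, 34.371, -8.104), k2=(-18.056, 33.851, -7.833), k3=(-18.102, 33.885, -7.834), k4=(-16.801, 33.394, -7.571); state += dt/6·(k1+2k2+2k3+k4)
t=0.005: state=(3.370, 1.689, 5.171)
t=0.010: state=(3.292, 1.854, 5.134)
t=0.015: state=(3.226, 2.015, 5.100)
continuing one RK4 step at a time; state shown every 20 steps (Δt=0.1):
t=0.100: state=(3.364, 4.566, 4.902)
t=0.200: state=(5.422, 8.257, 6.276)
t=0.300: state=(8.715, 12.082, 11.453)
t=0.400: state=(10.767, 10.729, 19.553)
t=0.500: state=(8.367, 4.299, 21.664)
t=0.600: state=(4.400, 1.121, 18.104)
t=0.700: state=(2.139, 0.799, 14.239)
t=0.800: state=(1.418, 1.182, 11.159)
t=0.900: state=(1.491, 1.831, 8.821)
t=1.000: state=(2.080, 2.937, 7.195)
t=1.100: state=(3.280, 4.877, 6.484)
t=1.200: state=(5.367, 7.958, 7.481)
t=1.300: state=(8.261, 11.160, 11.744)
t=1.400: state=(10.118, 10.344, 18.465)
t=1.500: state=(8.390, 5.152, 20.828)
t=1.600: state=(5.007, 2.023, 18.069)
t=1.700: state=(2.861, 1.534, 14.530)
t=1.800: state=(2.157, 1.969, 11.604)
t=1.900: state=(2.339, 2.857, 9.443)
t=2.000: state=(3.182, 4.367, 8.176)
t=2.100: state=(4.760, 6.748, 8.276)
t=2.200: state=(7.079, 9.587, 10.765)
t=2.300: state=(9.175, 10.424, 15.896)
t=2.400: state=(8.916, 7.145, 19.668)
t=2.500: state=(6.365, 3.558, 18.736)
t=2.600: state=(4.041, 2.353, 15.747)
t=2.700: state=(2.999, 2.537, 12.896)
t=2.720: state=(2.927, 2.659, 12.401)
largest grid value and its neighbours: x(0.395)=10.76199, x(0.400)=10.76669, x(0.405)=10.75813
parabola through these three points peaks at t≈0.399 with x≈10.76683

max x = 10.767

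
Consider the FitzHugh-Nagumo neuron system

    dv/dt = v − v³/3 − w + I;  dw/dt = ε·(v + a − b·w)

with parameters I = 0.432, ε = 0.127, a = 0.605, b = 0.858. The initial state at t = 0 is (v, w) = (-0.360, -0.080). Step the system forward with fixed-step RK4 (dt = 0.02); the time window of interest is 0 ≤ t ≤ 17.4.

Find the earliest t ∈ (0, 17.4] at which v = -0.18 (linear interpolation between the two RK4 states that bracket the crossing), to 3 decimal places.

t = 0.806

t=0.000: state=(-0.360, -0.080)
step 1 (dt=0.02): k1=(0.168, 0.040), k2=(0.169, 0.040), k3=(0.169, 0.040), k4=(0.170, 0.040); state += dt/6·(k1+2k2+2k3+k4)
t=0.020: state=(-0.357, -0.079)
t=0.040: state=(-0.353, -0.078)
t=0.060: state=(-0.350, -0.078)
t=0.800: state=(-0.182, -0.042)
next step: t=0.820: state=(-0.176, -0.040) — v has crossed -0.18
linear interpolation between t=0.800 (-0.18183) and t=0.820 (-0.17591) → t≈0.806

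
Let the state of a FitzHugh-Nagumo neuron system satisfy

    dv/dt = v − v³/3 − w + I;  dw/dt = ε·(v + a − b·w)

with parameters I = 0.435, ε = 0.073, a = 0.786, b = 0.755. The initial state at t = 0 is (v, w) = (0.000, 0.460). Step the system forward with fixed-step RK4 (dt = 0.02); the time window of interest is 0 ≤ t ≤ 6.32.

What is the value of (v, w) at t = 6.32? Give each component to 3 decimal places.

t=0.000: state=(0.000, 0.460)
step 1 (dt=0.02): k1=(-0.025, 0.032), k2=(-0.026, 0.032), k3=(-0.026, 0.032), k4=(-0.026, 0.032); state += dt/6·(k1+2k2+2k3+k4)
t=0.020: state=(-0.001, 0.461)
t=0.040: state=(-0.001, 0.461)
t=0.060: state=(-0.002, 0.462)
continuing one RK4 step at a time; state shown every 25 steps (Δt=0.5):
t=0.500: state=(-0.021, 0.475)
t=1.000: state=(-0.065, 0.489)
t=1.500: state=(-0.146, 0.501)
t=2.000: state=(-0.283, 0.508)
t=2.500: state=(-0.502, 0.509)
t=3.000: state=(-0.814, 0.500)
t=3.500: state=(-1.170, 0.478)
t=4.000: state=(-1.455, 0.446)
t=4.500: state=(-1.609, 0.407)
t=5.000: state=(-1.666, 0.365)
t=5.500: state=(-1.676, 0.323)
t=6.000: state=(-1.667, 0.282)
t=6.320: state=(-1.656, 0.257)

(v, w) = (-1.656, 0.257)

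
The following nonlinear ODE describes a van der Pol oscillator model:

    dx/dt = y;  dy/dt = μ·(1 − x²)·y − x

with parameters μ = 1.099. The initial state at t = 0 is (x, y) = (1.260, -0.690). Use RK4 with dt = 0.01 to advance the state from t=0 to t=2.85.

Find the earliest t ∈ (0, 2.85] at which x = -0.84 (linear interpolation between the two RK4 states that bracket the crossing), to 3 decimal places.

t=0.000: state=(1.260, -0.690)
step 1 (dt=0.01): k1=(-0.690, -0.814), k2=(-0.694, -0.815), k3=(-0.694, -0.815), k4=(-0.698, -0.816); state += dt/6·(k1+2k2+2k3+k4)
t=0.010: state=(1.253, -0.698)
t=0.020: state=(1.246, -0.706)
t=0.030: state=(1.239, -0.714)
continuing one RK4 step at a time; state shown every 10 steps (Δt=0.1):
t=0.100: state=(1.187, -0.772)
t=0.200: state=(1.105, -0.859)
t=0.300: state=(1.015, -0.953)
t=0.400: state=(0.914, -1.057)
t=0.500: state=(0.803, -1.175)
t=0.600: state=(0.679, -1.310)
t=0.700: state=(0.540, -1.467)
t=0.800: state=(0.385, -1.647)
t=0.900: state=(0.210, -1.852)
t=1.000: state=(0.014, -2.076)
t=1.100: state=(-0.205, -2.304)
t=1.200: state=(-0.446, -2.507)
t=1.300: state=(-0.704, -2.637)
t=1.350: state=(-0.837, -2.658)
next step: t=1.360: state=(-0.863, -2.657) — x has crossed -0.84
linear interpolation between t=1.350 (-0.83678) and t=1.360 (-0.86336) → t≈1.351

t = 1.351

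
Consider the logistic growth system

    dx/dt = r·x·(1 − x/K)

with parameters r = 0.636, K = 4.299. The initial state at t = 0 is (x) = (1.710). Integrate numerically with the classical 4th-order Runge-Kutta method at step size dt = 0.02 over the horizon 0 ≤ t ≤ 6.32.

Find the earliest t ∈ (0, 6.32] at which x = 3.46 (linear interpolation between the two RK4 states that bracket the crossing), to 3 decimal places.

t = 2.880

t=0.000: state=(1.710)
step 1 (dt=0.02): k1=(0.655), k2=(0.656), k3=(0.656), k4=(0.657); state += dt/6·(k1+2k2+2k3+k4)
t=0.020: state=(1.723)
t=0.040: state=(1.736)
t=0.060: state=(1.749)
continuing one RK4 step at a time; state shown every 25 steps (Δt=0.5):
t=0.500: state=(2.046)
t=1.000: state=(2.386)
t=1.500: state=(2.715)
t=2.000: state=(3.018)
t=2.500: state=(3.285)
t=2.860: state=(3.451)
next step: t=2.880: state=(3.460) — x has crossed 3.46
linear interpolation between t=2.860 (3.45144) and t=2.880 (3.46006) → t≈2.880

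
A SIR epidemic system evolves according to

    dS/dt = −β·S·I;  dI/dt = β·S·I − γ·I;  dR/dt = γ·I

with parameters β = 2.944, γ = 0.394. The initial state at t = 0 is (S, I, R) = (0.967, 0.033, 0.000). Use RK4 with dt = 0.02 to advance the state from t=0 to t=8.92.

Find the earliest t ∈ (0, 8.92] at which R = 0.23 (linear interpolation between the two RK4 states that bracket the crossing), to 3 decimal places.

t=0.000: state=(0.967, 0.033, 0.000)
step 1 (dt=0.02): k1=(-0.094, 0.081, 0.013), k2=(-0.096, 0.083, 0.013), k3=(-0.096, 0.083, 0.013), k4=(-0.098, 0.085, 0.014); state += dt/6·(k1+2k2+2k3+k4)
t=0.020: state=(0.965, 0.035, 0.000)
t=0.040: state=(0.963, 0.036, 0.001)
t=0.060: state=(0.961, 0.038, 0.001)
continuing one RK4 step at a time; state shown every 25 steps (Δt=0.5):
t=0.500: state=(0.881, 0.107, 0.013)
t=1.000: state=(0.672, 0.280, 0.049)
t=1.500: state=(0.377, 0.497, 0.126)
t=1.960: state=(0.177, 0.596, 0.227)
next step: t=1.980: state=(0.171, 0.597, 0.232) — R has crossed 0.23
linear interpolation between t=1.960 (0.22700) and t=1.980 (0.23170) → t≈1.973

t = 1.973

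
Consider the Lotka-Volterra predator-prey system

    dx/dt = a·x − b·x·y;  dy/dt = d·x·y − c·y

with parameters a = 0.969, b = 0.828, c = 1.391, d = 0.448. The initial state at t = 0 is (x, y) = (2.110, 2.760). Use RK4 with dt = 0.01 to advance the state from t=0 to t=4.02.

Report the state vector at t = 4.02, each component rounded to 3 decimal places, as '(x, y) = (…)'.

(x, y) = (5.346, 0.451)

t=0.000: state=(2.110, 2.760)
step 1 (dt=0.01): k1=(-2.777, -1.230), k2=(-2.748, -1.245), k3=(-2.748, -1.244), k4=(-2.720, -1.258); state += dt/6·(k1+2k2+2k3+k4)
t=0.010: state=(2.083, 2.748)
t=0.020: state=(2.056, 2.735)
t=0.030: state=(2.029, 2.722)
continuing one RK4 step at a time; state shown every 20 steps (Δt=0.2):
t=0.200: state=(1.659, 2.470)
t=0.400: state=(1.375, 2.141)
t=0.600: state=(1.203, 1.818)
t=0.800: state=(1.107, 1.526)
t=1.000: state=(1.067, 1.273)
t=1.200: state=(1.068, 1.060)
t=1.400: state=(1.104, 0.885)
t=1.600: state=(1.172, 0.742)
t=1.800: state=(1.271, 0.626)
t=2.000: state=(1.401, 0.534)
t=2.200: state=(1.567, 0.462)
t=2.400: state=(1.770, 0.406)
t=2.600: state=(2.017, 0.364)
t=2.800: state=(2.311, 0.335)
t=3.000: state=(2.658, 0.316)
t=3.200: state=(3.064, 0.309)
t=3.400: state=(3.533, 0.315)
t=3.600: state=(4.065, 0.335)
t=3.800: state=(4.654, 0.374)
t=4.000: state=(5.282, 0.442)
t=4.020: state=(5.346, 0.451)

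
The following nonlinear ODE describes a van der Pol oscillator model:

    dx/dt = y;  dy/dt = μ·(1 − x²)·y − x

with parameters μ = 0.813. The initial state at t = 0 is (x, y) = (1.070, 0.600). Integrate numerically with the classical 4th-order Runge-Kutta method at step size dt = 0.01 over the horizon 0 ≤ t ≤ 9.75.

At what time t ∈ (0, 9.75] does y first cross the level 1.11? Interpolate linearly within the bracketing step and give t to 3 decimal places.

t = 4.462

t=0.000: state=(1.070, 0.600)
step 1 (dt=0.01): k1=(0.600, -1.141), k2=(0.594, -1.146), k3=(0.594, -1.146), k4=(0.589, -1.151); state += dt/6·(k1+2k2+2k3+k4)
t=0.010: state=(1.076, 0.589)
t=0.020: state=(1.082, 0.577)
t=0.030: state=(1.087, 0.565)
continuing one RK4 step at a time; state shown every 50 steps (Δt=0.5):
t=0.500: state=(1.216, -0.021)
t=1.000: state=(1.065, -0.565)
t=1.500: state=(0.655, -1.088)
t=2.000: state=(-0.050, -1.750)
t=2.500: state=(-1.036, -1.985)
t=3.000: state=(-1.745, -0.699)
t=3.500: state=(-1.805, 0.314)
t=4.000: state=(-1.527, 0.754)
t=4.460: state=(-1.103, 1.108)
next step: t=4.470: state=(-1.092, 1.117) — y has crossed 1.11
linear interpolation between t=4.460 (1.10794) and t=4.470 (1.11707) → t≈4.462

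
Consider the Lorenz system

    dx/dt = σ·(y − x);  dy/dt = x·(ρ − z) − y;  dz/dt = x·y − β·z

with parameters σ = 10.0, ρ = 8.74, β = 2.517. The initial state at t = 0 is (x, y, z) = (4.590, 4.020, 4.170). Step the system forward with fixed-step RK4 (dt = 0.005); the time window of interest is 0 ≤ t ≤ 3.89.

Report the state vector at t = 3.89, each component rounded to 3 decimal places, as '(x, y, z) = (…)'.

(x, y, z) = (4.524, 4.432, 8.018)

t=0.000: state=(4.590, 4.020, 4.170)
step 1 (dt=0.005): k1=(-5.700, 16.956, 7.956), k2=(-5.134, 16.758, 8.043), k3=(-5.153, 16.764, 8.045), k4=(-4.604, 16.571, 8.134); state += dt/6·(k1+2k2+2k3+k4)
t=0.005: state=(4.564, 4.104, 4.210)
t=0.010: state=(4.544, 4.186, 4.251)
t=0.015: state=(4.528, 4.266, 4.293)
continuing one RK4 step at a time; state shown every 40 steps (Δt=0.2):
t=0.200: state=(5.530, 6.271, 6.739)
t=0.400: state=(5.900, 5.395, 9.756)
t=0.600: state=(4.256, 3.430, 9.298)
t=0.800: state=(3.241, 3.066, 7.385)
t=1.000: state=(3.420, 3.734, 6.190)
t=1.200: state=(4.323, 4.851, 6.393)
t=1.400: state=(5.172, 5.389, 7.858)
t=1.600: state=(4.990, 4.637, 8.861)
t=1.800: state=(4.184, 3.836, 8.331)
t=2.000: state=(3.814, 3.799, 7.354)
t=2.200: state=(4.062, 4.295, 6.929)
t=2.400: state=(4.582, 4.819, 7.334)
t=2.600: state=(4.828, 4.813, 8.076)
t=2.800: state=(4.567, 4.364, 8.279)
t=3.000: state=(4.205, 4.081, 7.867)
t=3.200: state=(4.133, 4.183, 7.426)
t=3.400: state=(4.343, 4.481, 7.377)
t=3.600: state=(4.579, 4.653, 7.697)
t=3.800: state=(4.593, 4.536, 7.992)
t=3.890: state=(4.524, 4.432, 8.018)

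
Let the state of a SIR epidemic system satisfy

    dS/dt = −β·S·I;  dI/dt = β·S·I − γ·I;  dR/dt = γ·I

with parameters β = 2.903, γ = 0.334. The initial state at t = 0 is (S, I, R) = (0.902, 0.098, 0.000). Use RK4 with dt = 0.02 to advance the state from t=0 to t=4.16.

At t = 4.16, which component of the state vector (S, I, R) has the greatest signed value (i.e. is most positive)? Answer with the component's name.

t=0.000: state=(0.902, 0.098, 0.000)
step 1 (dt=0.02): k1=(-0.257, 0.224, 0.033), k2=(-0.262, 0.228, 0.033), k3=(-0.262, 0.228, 0.033), k4=(-0.267, 0.233, 0.034); state += dt/6·(k1+2k2+2k3+k4)
t=0.020: state=(0.897, 0.103, 0.001)
t=0.040: state=(0.891, 0.107, 0.001)
t=0.060: state=(0.886, 0.112, 0.002)
continuing one RK4 step at a time; state shown every 10 steps (Δt=0.2):
t=0.200: state=(0.840, 0.152, 0.008)
t=0.400: state=(0.753, 0.226, 0.021)
t=0.600: state=(0.643, 0.318, 0.039)
t=0.800: state=(0.520, 0.417, 0.063)
t=1.000: state=(0.397, 0.508, 0.094)
t=1.200: state=(0.289, 0.580, 0.131)
t=1.400: state=(0.204, 0.625, 0.171)
t=1.600: state=(0.141, 0.646, 0.214)
t=1.800: state=(0.097, 0.646, 0.257)
t=2.000: state=(0.067, 0.634, 0.300)
t=2.200: state=(0.046, 0.612, 0.342)
t=2.400: state=(0.033, 0.586, 0.382)
t=2.600: state=(0.023, 0.557, 0.420)
t=2.800: state=(0.017, 0.527, 0.456)
t=3.000: state=(0.013, 0.497, 0.490)
t=3.200: state=(0.010, 0.468, 0.522)
t=3.400: state=(0.007, 0.440, 0.553)
t=3.600: state=(0.006, 0.413, 0.581)
t=3.800: state=(0.005, 0.388, 0.608)
t=4.000: state=(0.004, 0.363, 0.633)
t=4.160: state=(0.003, 0.345, 0.652)
compare at T: S=0.003, I=0.345, R=0.652

largest component: R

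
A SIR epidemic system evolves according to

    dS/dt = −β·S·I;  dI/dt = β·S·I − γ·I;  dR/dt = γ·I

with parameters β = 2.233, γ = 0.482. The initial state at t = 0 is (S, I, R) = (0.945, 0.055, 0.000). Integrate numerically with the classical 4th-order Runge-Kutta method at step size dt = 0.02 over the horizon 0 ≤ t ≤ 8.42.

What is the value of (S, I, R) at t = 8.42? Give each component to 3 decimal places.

(S, I, R) = (0.012, 0.047, 0.941)

t=0.000: state=(0.945, 0.055, 0.000)
step 1 (dt=0.02): k1=(-0.116, 0.090, 0.027), k2=(-0.118, 0.091, 0.027), k3=(-0.118, 0.091, 0.027), k4=(-0.120, 0.092, 0.027); state += dt/6·(k1+2k2+2k3+k4)
t=0.020: state=(0.943, 0.057, 0.001)
t=0.040: state=(0.940, 0.059, 0.001)
t=0.060: state=(0.938, 0.061, 0.002)
continuing one RK4 step at a time; state shown every 25 steps (Δt=0.5):
t=0.500: state=(0.861, 0.119, 0.020)
t=1.000: state=(0.712, 0.227, 0.061)
t=1.500: state=(0.515, 0.354, 0.131)
t=2.000: state=(0.328, 0.444, 0.228)
t=2.500: state=(0.196, 0.464, 0.339)
t=3.000: state=(0.118, 0.433, 0.448)
t=3.500: state=(0.075, 0.379, 0.546)
t=4.000: state=(0.051, 0.319, 0.630)
t=4.500: state=(0.037, 0.263, 0.700)
t=5.000: state=(0.028, 0.214, 0.758)
t=5.500: state=(0.023, 0.173, 0.804)
t=6.000: state=(0.019, 0.139, 0.842)
t=6.500: state=(0.017, 0.112, 0.872)
t=7.000: state=(0.015, 0.089, 0.896)
t=7.500: state=(0.014, 0.071, 0.915)
t=8.000: state=(0.013, 0.057, 0.930)
t=8.420: state=(0.012, 0.047, 0.941)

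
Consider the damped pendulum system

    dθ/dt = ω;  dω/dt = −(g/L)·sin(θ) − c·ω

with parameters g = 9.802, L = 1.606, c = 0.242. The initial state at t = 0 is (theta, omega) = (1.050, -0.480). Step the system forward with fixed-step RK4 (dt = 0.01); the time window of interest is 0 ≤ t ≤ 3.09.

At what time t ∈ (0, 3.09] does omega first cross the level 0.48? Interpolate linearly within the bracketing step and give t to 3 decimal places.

t=0.000: state=(1.050, -0.480)
step 1 (dt=0.01): k1=(-0.480, -5.178), k2=(-0.506, -5.164), k3=(-0.506, -5.164), k4=(-0.532, -5.150); state += dt/6·(k1+2k2+2k3+k4)
t=0.010: state=(1.045, -0.532)
t=0.020: state=(1.039, -0.583)
t=0.030: state=(1.033, -0.634)
continuing one RK4 step at a time; state shown every 10 steps (Δt=0.1):
t=0.100: state=(0.977, -0.981)
t=0.200: state=(0.855, -1.437)
t=0.300: state=(0.691, -1.825)
t=0.400: state=(0.493, -2.118)
t=0.500: state=(0.272, -2.293)
t=0.600: state=(0.039, -2.331)
t=0.700: state=(-0.190, -2.230)
t=0.800: state=(-0.402, -1.999)
t=0.900: state=(-0.586, -1.664)
t=1.000: state=(-0.733, -1.254)
t=1.100: state=(-0.835, -0.796)
t=1.200: state=(-0.891, -0.317)
t=1.300: state=(-0.899, 0.162)
t=1.360: state=(-0.881, 0.443)
next step: t=1.370: state=(-0.876, 0.488) — omega has crossed 0.48
linear interpolation between t=1.360 (0.44253) and t=1.370 (0.48838) → t≈1.368

t = 1.368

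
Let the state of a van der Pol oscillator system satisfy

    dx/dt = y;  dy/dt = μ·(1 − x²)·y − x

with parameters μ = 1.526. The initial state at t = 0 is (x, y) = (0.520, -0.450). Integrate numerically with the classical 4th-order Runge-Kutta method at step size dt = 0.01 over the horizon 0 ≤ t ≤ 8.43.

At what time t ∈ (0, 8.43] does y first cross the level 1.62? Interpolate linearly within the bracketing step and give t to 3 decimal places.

t=0.000: state=(0.520, -0.450)
step 1 (dt=0.01): k1=(-0.450, -1.021), k2=(-0.455, -1.026), k3=(-0.455, -1.026), k4=(-0.460, -1.031); state += dt/6·(k1+2k2+2k3+k4)
t=0.010: state=(0.515, -0.460)
t=0.020: state=(0.511, -0.471)
t=0.030: state=(0.506, -0.481)
continuing one RK4 step at a time; state shown every 50 steps (Δt=0.5):
t=0.500: state=(0.140, -1.139)
t=1.000: state=(-0.686, -2.119)
t=1.500: state=(-1.590, -1.023)
t=2.000: state=(-1.730, 0.206)
t=2.500: state=(-1.533, 0.529)
t=3.000: state=(-1.210, 0.781)
t=3.500: state=(-0.707, 1.317)
t=3.640: state=(-0.504, 1.597)
next step: t=3.650: state=(-0.488, 1.621) — y has crossed 1.62
linear interpolation between t=3.640 (1.59722) and t=3.650 (1.62069) → t≈3.650

t = 3.650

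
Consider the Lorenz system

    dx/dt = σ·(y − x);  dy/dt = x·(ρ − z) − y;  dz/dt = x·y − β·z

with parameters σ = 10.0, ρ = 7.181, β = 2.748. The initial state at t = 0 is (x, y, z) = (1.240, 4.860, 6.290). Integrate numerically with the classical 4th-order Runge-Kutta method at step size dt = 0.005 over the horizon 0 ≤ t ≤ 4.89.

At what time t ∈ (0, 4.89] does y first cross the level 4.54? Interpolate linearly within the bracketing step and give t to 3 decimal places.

t=0.000: state=(1.240, 4.860, 6.290)
step 1 (dt=0.005): k1=(36.200, -3.755, -11.259), k2=(35.201, -3.628, -10.754), k3=(35.229, -3.632, -10.769), k4=(34.257, -3.504, -10.280); state += dt/6·(k1+2k2+2k3+k4)
t=0.005: state=(1.416, 4.842, 6.236)
t=0.010: state=(1.583, 4.825, 6.187)
t=0.015: state=(1.740, 4.809, 6.142)
continuing one RK4 step at a time; state shown every 40 steps (Δt=0.2):
t=0.200: state=(4.245, 4.716, 6.061)
t=0.370: state=(4.565, 4.545, 6.634)
next step: t=0.375: state=(4.564, 4.534, 6.646) — y has crossed 4.54
linear interpolation between t=0.370 (4.54469) and t=0.375 (4.53434) → t≈0.372

t = 0.372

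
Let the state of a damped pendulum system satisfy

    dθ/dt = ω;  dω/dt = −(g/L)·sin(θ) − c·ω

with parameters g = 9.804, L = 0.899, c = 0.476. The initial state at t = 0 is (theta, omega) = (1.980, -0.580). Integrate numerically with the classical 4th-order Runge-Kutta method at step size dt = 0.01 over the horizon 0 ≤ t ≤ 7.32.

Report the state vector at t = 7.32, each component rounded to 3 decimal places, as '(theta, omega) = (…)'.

(theta, omega) = (-0.249, 0.674)

t=0.000: state=(1.980, -0.580)
step 1 (dt=0.01): k1=(-0.580, -9.729), k2=(-0.629, -9.718), k3=(-0.629, -9.719), k4=(-0.677, -9.710); state += dt/6·(k1+2k2+2k3+k4)
t=0.010: state=(1.974, -0.677)
t=0.020: state=(1.966, -0.774)
t=0.030: state=(1.958, -0.871)
continuing one RK4 step at a time; state shown every 25 steps (Δt=0.25):
t=0.250: state=(1.533, -2.995)
t=0.500: state=(0.525, -4.804)
t=0.750: state=(-0.644, -4.052)
t=1.000: state=(-1.340, -1.406)
t=1.250: state=(-1.349, 1.284)
t=1.500: state=(-0.744, 3.378)
t=1.750: state=(0.188, 3.672)
t=2.000: state=(0.908, 1.853)
t=2.250: state=(1.067, -0.569)
t=2.500: state=(0.663, -2.507)
t=2.750: state=(-0.063, -2.976)
t=3.000: state=(-0.670, -1.655)
t=3.250: state=(-0.833, 0.364)
t=3.500: state=(-0.521, 1.988)
t=3.750: state=(0.055, 2.356)
t=4.000: state=(0.533, 1.287)
t=4.250: state=(0.650, -0.365)
t=4.500: state=(0.382, -1.643)
t=4.750: state=(-0.080, -1.841)
t=5.000: state=(-0.442, -0.918)
t=5.250: state=(-0.504, 0.421)
t=5.500: state=(-0.264, 1.377)
t=5.750: state=(0.106, 1.417)
t=6.000: state=(0.371, 0.603)
t=6.250: state=(0.386, -0.469)
t=6.500: state=(0.170, -1.150)
t=6.750: state=(-0.124, -1.068)
t=7.000: state=(-0.310, -0.353)
t=7.250: state=(-0.290, 0.489)
t=7.320: state=(-0.249, 0.674)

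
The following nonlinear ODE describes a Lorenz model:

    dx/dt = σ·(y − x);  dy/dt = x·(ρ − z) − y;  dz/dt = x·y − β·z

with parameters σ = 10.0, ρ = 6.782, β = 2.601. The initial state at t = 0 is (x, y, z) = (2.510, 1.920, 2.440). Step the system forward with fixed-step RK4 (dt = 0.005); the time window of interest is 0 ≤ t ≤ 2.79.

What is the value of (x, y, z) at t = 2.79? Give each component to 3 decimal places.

(x, y, z) = (3.787, 3.922, 5.382)

t=0.000: state=(2.510, 1.920, 2.440)
step 1 (dt=0.005): k1=(-5.900, 8.978, -1.527), k2=(-5.528, 8.901, -1.490), k3=(-5.539, 8.905, -1.489), k4=(-5.178, 8.832, -1.451); state += dt/6·(k1+2k2+2k3+k4)
t=0.005: state=(2.482, 1.965, 2.433)
t=0.010: state=(2.458, 2.008, 2.425)
t=0.015: state=(2.437, 2.052, 2.419)
continuing one RK4 step at a time; state shown every 20 steps (Δt=0.1):
t=0.100: state=(2.444, 2.742, 2.379)
t=0.200: state=(2.935, 3.577, 2.584)
t=0.300: state=(3.668, 4.467, 3.173)
t=0.400: state=(4.473, 5.245, 4.213)
t=0.500: state=(5.124, 5.606, 5.585)
t=0.600: state=(5.359, 5.328, 6.874)
t=0.700: state=(5.073, 4.564, 7.591)
t=0.800: state=(4.440, 3.739, 7.583)
t=0.900: state=(3.768, 3.159, 7.075)
t=1.000: state=(3.264, 2.875, 6.373)
t=1.100: state=(2.990, 2.826, 5.687)
t=1.200: state=(2.923, 2.946, 5.129)
t=1.300: state=(3.022, 3.190, 4.754)
t=1.400: state=(3.246, 3.520, 4.591)
t=1.500: state=(3.555, 3.890, 4.653)
t=1.600: state=(3.896, 4.231, 4.927)
t=1.700: state=(4.200, 4.462, 5.359)
t=1.800: state=(4.397, 4.519, 5.844)
t=1.900: state=(4.436, 4.392, 6.248)
t=2.000: state=(4.321, 4.144, 6.467)
t=2.100: state=(4.106, 3.868, 6.470)
t=2.200: state=(3.870, 3.647, 6.302)
t=2.300: state=(3.676, 3.517, 6.042)
t=2.400: state=(3.559, 3.485, 5.768)
t=2.500: state=(3.527, 3.536, 5.538)
t=2.600: state=(3.571, 3.647, 5.390)
t=2.700: state=(3.671, 3.790, 5.341)
t=2.790: state=(3.787, 3.922, 5.382)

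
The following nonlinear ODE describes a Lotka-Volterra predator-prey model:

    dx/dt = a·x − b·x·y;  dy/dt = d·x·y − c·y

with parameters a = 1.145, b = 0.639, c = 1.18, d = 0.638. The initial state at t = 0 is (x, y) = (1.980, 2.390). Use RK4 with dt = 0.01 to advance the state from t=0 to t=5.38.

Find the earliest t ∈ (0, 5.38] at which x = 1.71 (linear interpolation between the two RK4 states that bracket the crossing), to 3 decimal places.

t=0.000: state=(1.980, 2.390)
step 1 (dt=0.01): k1=(-0.757, 0.199), k2=(-0.757, 0.193), k3=(-0.757, 0.193), k4=(-0.756, 0.188); state += dt/6·(k1+2k2+2k3+k4)
t=0.010: state=(1.972, 2.392)
t=0.020: state=(1.965, 2.394)
t=0.030: state=(1.957, 2.395)
continuing one RK4 step at a time; state shown every 20 steps (Δt=0.2):
t=0.200: state=(1.831, 2.407)
t=0.370: state=(1.714, 2.387)
next step: t=0.380: state=(1.708, 2.385) — x has crossed 1.71
linear interpolation between t=0.370 (1.71443) and t=0.380 (1.70794) → t≈0.377

t = 0.377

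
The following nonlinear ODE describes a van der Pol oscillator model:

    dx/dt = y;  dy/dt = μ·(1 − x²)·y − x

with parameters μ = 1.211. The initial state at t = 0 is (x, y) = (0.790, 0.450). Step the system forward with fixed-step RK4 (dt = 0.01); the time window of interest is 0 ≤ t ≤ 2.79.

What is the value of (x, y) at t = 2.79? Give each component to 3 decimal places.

(x, y) = (-1.698, -0.897)

t=0.000: state=(0.790, 0.450)
step 1 (dt=0.01): k1=(0.450, -0.585), k2=(0.447, -0.591), k3=(0.447, -0.591), k4=(0.444, -0.596); state += dt/6·(k1+2k2+2k3+k4)
t=0.010: state=(0.794, 0.444)
t=0.020: state=(0.799, 0.438)
t=0.030: state=(0.803, 0.432)
continuing one RK4 step at a time; state shown every 10 steps (Δt=0.1):
t=0.100: state=(0.832, 0.386)
t=0.200: state=(0.867, 0.313)
t=0.300: state=(0.894, 0.232)
t=0.400: state=(0.913, 0.146)
t=0.500: state=(0.923, 0.056)
t=0.600: state=(0.924, -0.036)
t=0.700: state=(0.916, -0.130)
t=0.800: state=(0.898, -0.224)
t=0.900: state=(0.871, -0.320)
t=1.000: state=(0.834, -0.418)
t=1.100: state=(0.788, -0.518)
t=1.200: state=(0.730, -0.623)
t=1.300: state=(0.663, -0.735)
t=1.400: state=(0.583, -0.857)
t=1.500: state=(0.491, -0.990)
t=1.600: state=(0.385, -1.138)
t=1.700: state=(0.263, -1.302)
t=1.800: state=(0.124, -1.484)
t=1.900: state=(-0.034, -1.679)
t=2.000: state=(-0.212, -1.878)
t=2.100: state=(-0.410, -2.062)
t=2.200: state=(-0.623, -2.200)
t=2.300: state=(-0.847, -2.249)
t=2.400: state=(-1.069, -2.175)
t=2.500: state=(-1.277, -1.962)
t=2.600: state=(-1.457, -1.634)
t=2.700: state=(-1.602, -1.246)
t=2.790: state=(-1.698, -0.897)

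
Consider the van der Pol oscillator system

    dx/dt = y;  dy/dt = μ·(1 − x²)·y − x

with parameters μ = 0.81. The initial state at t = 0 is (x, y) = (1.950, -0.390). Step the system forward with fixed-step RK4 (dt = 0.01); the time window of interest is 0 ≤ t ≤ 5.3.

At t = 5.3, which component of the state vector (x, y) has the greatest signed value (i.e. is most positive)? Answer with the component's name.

largest component: y

t=0.000: state=(1.950, -0.390)
step 1 (dt=0.01): k1=(-0.390, -1.065), k2=(-0.395, -1.053), k3=(-0.395, -1.053), k4=(-0.401, -1.042); state += dt/6·(k1+2k2+2k3+k4)
t=0.010: state=(1.946, -0.401)
t=0.020: state=(1.942, -0.411)
t=0.030: state=(1.938, -0.421)
continuing one RK4 step at a time; state shown every 20 steps (Δt=0.2):
t=0.200: state=(1.853, -0.566)
t=0.400: state=(1.727, -0.698)
t=0.600: state=(1.575, -0.817)
t=0.800: state=(1.399, -0.942)
t=1.000: state=(1.197, -1.089)
t=1.200: state=(0.961, -1.273)
t=1.400: state=(0.684, -1.509)
t=1.600: state=(0.354, -1.807)
t=1.800: state=(-0.042, -2.148)
t=2.000: state=(-0.502, -2.433)
t=2.200: state=(-0.997, -2.451)
t=2.400: state=(-1.452, -2.014)
t=2.600: state=(-1.781, -1.256)
t=2.800: state=(-1.956, -0.526)
t=3.000: state=(-2.006, -0.010)
t=3.200: state=(-1.973, 0.311)
t=3.400: state=(-1.890, 0.513)
t=3.600: state=(-1.772, 0.655)
t=3.800: state=(-1.629, 0.776)
t=4.000: state=(-1.462, 0.897)
t=4.200: state=(-1.269, 1.035)
t=4.400: state=(-1.045, 1.205)
t=4.600: state=(-0.784, 1.422)
t=4.800: state=(-0.472, 1.699)
t=5.000: state=(-0.100, 2.031)
t=5.200: state=(0.340, 2.354)
t=5.300: state=(0.581, 2.461)
compare at T: x=0.581, y=2.461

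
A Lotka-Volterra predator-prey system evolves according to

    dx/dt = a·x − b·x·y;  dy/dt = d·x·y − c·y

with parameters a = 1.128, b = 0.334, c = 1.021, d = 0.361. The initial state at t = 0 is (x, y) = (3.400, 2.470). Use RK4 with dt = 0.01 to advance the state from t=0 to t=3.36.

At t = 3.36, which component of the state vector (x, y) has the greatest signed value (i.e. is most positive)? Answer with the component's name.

t=0.000: state=(3.400, 2.470)
step 1 (dt=0.01): k1=(1.030, 0.510), k2=(1.029, 0.515), k3=(1.029, 0.515), k4=(1.028, 0.520); state += dt/6·(k1+2k2+2k3+k4)
t=0.010: state=(3.410, 2.475)
t=0.020: state=(3.421, 2.480)
t=0.030: state=(3.431, 2.486)
continuing one RK4 step at a time; state shown every 20 steps (Δt=0.2):
t=0.200: state=(3.598, 2.593)
t=0.400: state=(3.772, 2.759)
t=0.600: state=(3.905, 2.969)
t=0.800: state=(3.980, 3.218)
t=1.000: state=(3.985, 3.500)
t=1.200: state=(3.914, 3.797)
t=1.400: state=(3.769, 4.087)
t=1.600: state=(3.563, 4.343)
t=1.800: state=(3.317, 4.540)
t=2.000: state=(3.056, 4.659)
t=2.200: state=(2.801, 4.692)
t=2.400: state=(2.568, 4.643)
t=2.600: state=(2.369, 4.523)
t=2.800: state=(2.207, 4.349)
t=3.000: state=(2.082, 4.138)
t=3.200: state=(1.994, 3.908)
t=3.360: state=(1.948, 3.719)
compare at T: x=1.948, y=3.719

largest component: y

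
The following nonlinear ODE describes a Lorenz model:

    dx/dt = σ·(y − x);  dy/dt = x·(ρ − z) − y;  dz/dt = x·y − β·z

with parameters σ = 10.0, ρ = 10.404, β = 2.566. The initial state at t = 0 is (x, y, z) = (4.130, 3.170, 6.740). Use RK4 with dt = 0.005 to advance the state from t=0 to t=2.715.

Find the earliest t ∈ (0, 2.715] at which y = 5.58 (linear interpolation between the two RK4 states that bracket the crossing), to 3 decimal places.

t = 0.217

t=0.000: state=(4.130, 3.170, 6.740)
step 1 (dt=0.005): k1=(-9.600, 11.962, -4.203), k2=(-9.061, 11.888, -4.129), k3=(-9.076, 11.892, -4.126), k4=(-8.552, 11.821, -4.051); state += dt/6·(k1+2k2+2k3+k4)
t=0.005: state=(4.085, 3.229, 6.719)
t=0.010: state=(4.044, 3.288, 6.700)
t=0.015: state=(4.009, 3.346, 6.680)
continuing one RK4 step at a time; state shown every 20 steps (Δt=0.1):
t=0.100: state=(3.941, 4.293, 6.516)
t=0.200: state=(4.571, 5.397, 6.864)
t=0.215: state=(4.697, 5.557, 6.978)
next step: t=0.220: state=(4.741, 5.610, 7.020) — y has crossed 5.58
linear interpolation between t=0.215 (5.55734) and t=0.220 (5.60976) → t≈0.217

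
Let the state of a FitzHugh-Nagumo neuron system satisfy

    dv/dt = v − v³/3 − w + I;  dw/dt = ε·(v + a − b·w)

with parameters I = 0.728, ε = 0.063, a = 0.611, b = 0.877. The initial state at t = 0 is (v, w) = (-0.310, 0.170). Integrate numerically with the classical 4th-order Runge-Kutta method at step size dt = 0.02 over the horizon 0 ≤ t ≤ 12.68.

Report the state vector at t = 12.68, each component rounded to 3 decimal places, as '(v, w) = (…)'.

(v, w) = (1.396, 1.274)

t=0.000: state=(-0.310, 0.170)
step 1 (dt=0.02): k1=(0.258, 0.010), k2=(0.260, 0.010), k3=(0.260, 0.010), k4=(0.262, 0.010); state += dt/6·(k1+2k2+2k3+k4)
t=0.020: state=(-0.305, 0.170)
t=0.040: state=(-0.300, 0.170)
t=0.060: state=(-0.294, 0.171)
continuing one RK4 step at a time; state shown every 25 steps (Δt=0.5):
t=0.500: state=(-0.148, 0.177)
t=1.000: state=(0.111, 0.190)
t=1.500: state=(0.518, 0.213)
t=2.000: state=(1.068, 0.251)
t=2.500: state=(1.554, 0.305)
t=3.000: state=(1.786, 0.368)
t=3.500: state=(1.848, 0.433)
t=4.000: state=(1.848, 0.498)
t=4.500: state=(1.830, 0.561)
t=5.000: state=(1.806, 0.621)
t=5.500: state=(1.780, 0.679)
t=6.000: state=(1.755, 0.734)
t=6.500: state=(1.729, 0.787)
t=7.000: state=(1.702, 0.838)
t=7.500: state=(1.676, 0.887)
t=8.000: state=(1.650, 0.933)
t=8.500: state=(1.624, 0.978)
t=9.000: state=(1.597, 1.020)
t=9.500: state=(1.571, 1.060)
t=10.000: state=(1.544, 1.099)
t=10.500: state=(1.517, 1.135)
t=11.000: state=(1.490, 1.170)
t=11.500: state=(1.462, 1.203)
t=12.000: state=(1.435, 1.234)
t=12.500: state=(1.406, 1.264)
t=12.680: state=(1.396, 1.274)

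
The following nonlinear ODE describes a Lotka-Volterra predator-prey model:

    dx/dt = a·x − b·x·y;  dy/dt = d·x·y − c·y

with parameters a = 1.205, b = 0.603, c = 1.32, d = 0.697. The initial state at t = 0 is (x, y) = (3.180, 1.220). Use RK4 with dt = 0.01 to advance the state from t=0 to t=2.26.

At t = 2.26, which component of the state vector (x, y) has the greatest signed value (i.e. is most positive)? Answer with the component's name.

largest component: y

t=0.000: state=(3.180, 1.220)
step 1 (dt=0.01): k1=(1.493, 1.094), k2=(1.485, 1.105), k3=(1.485, 1.105), k4=(1.478, 1.116); state += dt/6·(k1+2k2+2k3+k4)
t=0.010: state=(3.195, 1.231)
t=0.020: state=(3.210, 1.242)
t=0.030: state=(3.224, 1.254)
continuing one RK4 step at a time; state shown every 10 steps (Δt=0.1):
t=0.100: state=(3.321, 1.341)
t=0.200: state=(3.441, 1.488)
t=0.300: state=(3.530, 1.663)
t=0.400: state=(3.581, 1.867)
t=0.500: state=(3.584, 2.101)
t=0.600: state=(3.535, 2.360)
t=0.700: state=(3.430, 2.638)
t=0.800: state=(3.272, 2.920)
t=0.900: state=(3.069, 3.193)
t=1.000: state=(2.835, 3.438)
t=1.100: state=(2.582, 3.639)
t=1.200: state=(2.328, 3.784)
t=1.300: state=(2.085, 3.867)
t=1.400: state=(1.861, 3.888)
t=1.500: state=(1.662, 3.852)
t=1.600: state=(1.490, 3.767)
t=1.700: state=(1.344, 3.643)
t=1.800: state=(1.222, 3.490)
t=1.900: state=(1.123, 3.319)
t=2.000: state=(1.043, 3.136)
t=2.100: state=(0.979, 2.949)
t=2.200: state=(0.930, 2.762)
t=2.260: state=(0.906, 2.651)
compare at T: x=0.906, y=2.651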